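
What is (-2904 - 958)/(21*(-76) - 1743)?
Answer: 3862/3339 ≈ 1.1566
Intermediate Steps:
(-2904 - 958)/(21*(-76) - 1743) = -3862/(-1596 - 1743) = -3862/(-3339) = -3862*(-1/3339) = 3862/3339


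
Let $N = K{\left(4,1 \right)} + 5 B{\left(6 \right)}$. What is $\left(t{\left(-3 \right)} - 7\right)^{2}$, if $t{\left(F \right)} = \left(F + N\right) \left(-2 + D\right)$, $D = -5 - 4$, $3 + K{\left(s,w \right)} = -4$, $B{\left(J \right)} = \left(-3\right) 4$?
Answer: $582169$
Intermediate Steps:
$B{\left(J \right)} = -12$
$K{\left(s,w \right)} = -7$ ($K{\left(s,w \right)} = -3 - 4 = -7$)
$D = -9$ ($D = -5 - 4 = -9$)
$N = -67$ ($N = -7 + 5 \left(-12\right) = -7 - 60 = -67$)
$t{\left(F \right)} = 737 - 11 F$ ($t{\left(F \right)} = \left(F - 67\right) \left(-2 - 9\right) = \left(-67 + F\right) \left(-11\right) = 737 - 11 F$)
$\left(t{\left(-3 \right)} - 7\right)^{2} = \left(\left(737 - -33\right) - 7\right)^{2} = \left(\left(737 + 33\right) - 7\right)^{2} = \left(770 - 7\right)^{2} = 763^{2} = 582169$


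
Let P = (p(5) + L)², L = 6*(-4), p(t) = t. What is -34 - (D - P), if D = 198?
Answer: 129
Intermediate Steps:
L = -24
P = 361 (P = (5 - 24)² = (-19)² = 361)
-34 - (D - P) = -34 - (198 - 1*361) = -34 - (198 - 361) = -34 - 1*(-163) = -34 + 163 = 129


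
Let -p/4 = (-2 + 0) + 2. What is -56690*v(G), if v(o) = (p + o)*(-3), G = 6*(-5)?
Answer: -5102100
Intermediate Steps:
p = 0 (p = -4*((-2 + 0) + 2) = -4*(-2 + 2) = -4*0 = 0)
G = -30
v(o) = -3*o (v(o) = (0 + o)*(-3) = o*(-3) = -3*o)
-56690*v(G) = -(-170070)*(-30) = -56690*90 = -5102100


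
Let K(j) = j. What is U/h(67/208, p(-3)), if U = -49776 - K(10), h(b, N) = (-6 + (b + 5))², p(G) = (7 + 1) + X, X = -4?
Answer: -2153941504/19881 ≈ -1.0834e+5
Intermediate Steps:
p(G) = 4 (p(G) = (7 + 1) - 4 = 8 - 4 = 4)
h(b, N) = (-1 + b)² (h(b, N) = (-6 + (5 + b))² = (-1 + b)²)
U = -49786 (U = -49776 - 1*10 = -49776 - 10 = -49786)
U/h(67/208, p(-3)) = -49786/(-1 + 67/208)² = -49786/((-141/208)²) = -49786/19881/43264 = -49786*43264/19881 = -2153941504/19881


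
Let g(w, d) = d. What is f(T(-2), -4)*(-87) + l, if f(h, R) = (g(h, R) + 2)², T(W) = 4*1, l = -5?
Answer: -353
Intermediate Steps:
T(W) = 4
f(h, R) = (2 + R)² (f(h, R) = (R + 2)² = (2 + R)²)
f(T(-2), -4)*(-87) + l = (2 - 4)²*(-87) - 5 = (-2)²*(-87) - 5 = 4*(-87) - 5 = -348 - 5 = -353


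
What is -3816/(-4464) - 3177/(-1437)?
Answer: 91045/29698 ≈ 3.0657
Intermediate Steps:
-3816/(-4464) - 3177/(-1437) = -3816*(-1/4464) - 3177*(-1/1437) = 53/62 + 1059/479 = 91045/29698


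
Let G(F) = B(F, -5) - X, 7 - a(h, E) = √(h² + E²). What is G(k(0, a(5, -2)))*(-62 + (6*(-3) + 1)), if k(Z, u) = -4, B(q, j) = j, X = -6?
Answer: -79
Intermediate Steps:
a(h, E) = 7 - √(E² + h²) (a(h, E) = 7 - √(h² + E²) = 7 - √(E² + h²))
G(F) = 1 (G(F) = -5 - 1*(-6) = -5 + 6 = 1)
G(k(0, a(5, -2)))*(-62 + (6*(-3) + 1)) = 1*(-62 + (6*(-3) + 1)) = 1*(-62 + (-18 + 1)) = 1*(-62 - 17) = 1*(-79) = -79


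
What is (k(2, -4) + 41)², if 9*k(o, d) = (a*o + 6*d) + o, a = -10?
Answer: 11881/9 ≈ 1320.1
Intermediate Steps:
k(o, d) = -o + 2*d/3 (k(o, d) = ((-10*o + 6*d) + o)/9 = (-9*o + 6*d)/9 = -o + 2*d/3)
(k(2, -4) + 41)² = ((-1*2 + (⅔)*(-4)) + 41)² = ((-2 - 8/3) + 41)² = (-14/3 + 41)² = (109/3)² = 11881/9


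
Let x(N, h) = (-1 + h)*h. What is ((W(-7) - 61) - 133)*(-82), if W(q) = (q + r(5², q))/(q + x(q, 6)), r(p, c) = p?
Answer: 364408/23 ≈ 15844.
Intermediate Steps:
x(N, h) = h*(-1 + h)
W(q) = (25 + q)/(30 + q) (W(q) = (q + 5²)/(q + 6*(-1 + 6)) = (q + 25)/(q + 6*5) = (25 + q)/(q + 30) = (25 + q)/(30 + q))
((W(-7) - 61) - 133)*(-82) = (((25 - 7)/(30 - 7) - 61) - 133)*(-82) = ((18/23 - 61) - 133)*(-82) = (-1385/23 - 133)*(-82) = -4444/23*(-82) = 364408/23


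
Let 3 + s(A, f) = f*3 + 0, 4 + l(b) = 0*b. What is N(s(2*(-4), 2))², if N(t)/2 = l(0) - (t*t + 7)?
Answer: 1600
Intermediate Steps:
l(b) = -4 (l(b) = -4 + 0*b = -4 + 0 = -4)
s(A, f) = -3 + 3*f (s(A, f) = -3 + (f*3 + 0) = -3 + (3*f + 0) = -3 + 3*f)
N(t) = -22 - 2*t² (N(t) = 2*(-4 - (t*t + 7)) = 2*(-4 - (t² + 7)) = 2*(-4 - (7 + t²)) = 2*(-4 + (-7 - t²)) = 2*(-11 - t²) = -22 - 2*t²)
N(s(2*(-4), 2))² = (-22 - 2*(-3 + 3*2)²)² = (-22 - 2*(-3 + 6)²)² = (-22 - 2*3²)² = (-22 - 2*9)² = (-22 - 18)² = (-40)² = 1600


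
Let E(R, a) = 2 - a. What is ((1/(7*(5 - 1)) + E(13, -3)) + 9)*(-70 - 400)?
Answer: -92355/14 ≈ -6596.8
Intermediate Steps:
((1/(7*(5 - 1)) + E(13, -3)) + 9)*(-70 - 400) = ((1/(7*(5 - 1)) + (2 - 1*(-3))) + 9)*(-70 - 400) = ((1/(7*4) + (2 + 3)) + 9)*(-470) = ((1/28 + 5) + 9)*(-470) = (141/28 + 9)*(-470) = (393/28)*(-470) = -92355/14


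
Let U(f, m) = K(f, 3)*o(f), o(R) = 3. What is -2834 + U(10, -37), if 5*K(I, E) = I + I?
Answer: -2822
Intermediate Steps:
K(I, E) = 2*I/5 (K(I, E) = (I + I)/5 = (2*I)/5 = 2*I/5)
U(f, m) = 6*f/5 (U(f, m) = (2*f/5)*3 = 6*f/5)
-2834 + U(10, -37) = -2834 + (6/5)*10 = -2834 + 12 = -2822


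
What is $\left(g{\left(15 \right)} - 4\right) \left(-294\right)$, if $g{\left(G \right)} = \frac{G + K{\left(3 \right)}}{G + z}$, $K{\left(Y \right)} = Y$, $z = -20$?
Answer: $\frac{11172}{5} \approx 2234.4$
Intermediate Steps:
$g{\left(G \right)} = \frac{3 + G}{-20 + G}$ ($g{\left(G \right)} = \frac{G + 3}{G - 20} = \frac{3 + G}{-20 + G}$)
$\left(g{\left(15 \right)} - 4\right) \left(-294\right) = \left(\frac{3 + 15}{-20 + 15} - 4\right) \left(-294\right) = \left(\frac{1}{-5} \cdot 18 - 4\right) \left(-294\right) = \left(\left(- \frac{1}{5}\right) 18 - 4\right) \left(-294\right) = \left(- \frac{18}{5} - 4\right) \left(-294\right) = \left(- \frac{38}{5}\right) \left(-294\right) = \frac{11172}{5}$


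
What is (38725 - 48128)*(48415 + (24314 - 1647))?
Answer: -668384046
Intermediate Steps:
(38725 - 48128)*(48415 + (24314 - 1647)) = -9403*(48415 + 22667) = -9403*71082 = -668384046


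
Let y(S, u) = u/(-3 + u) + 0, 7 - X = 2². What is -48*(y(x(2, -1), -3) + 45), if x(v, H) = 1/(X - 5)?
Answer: -2184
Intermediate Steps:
X = 3 (X = 7 - 1*2² = 7 - 1*4 = 7 - 4 = 3)
x(v, H) = -½ (x(v, H) = 1/(3 - 5) = 1/(-2) = -½)
y(S, u) = u/(-3 + u)
-48*(y(x(2, -1), -3) + 45) = -48*(-3/(-3 - 3) + 45) = -48*(-3/(-6) + 45) = -48*(-3*(-⅙) + 45) = -48*(½ + 45) = -48*91/2 = -2184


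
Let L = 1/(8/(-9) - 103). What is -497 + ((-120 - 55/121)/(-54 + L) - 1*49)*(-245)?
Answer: 553549367/50499 ≈ 10962.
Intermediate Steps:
L = -9/935 (L = 1/(8*(-1/9) - 103) = 1/(-8/9 - 103) = 1/(-935/9) = -9/935 ≈ -0.0096257)
-497 + ((-120 - 55/121)/(-54 + L) - 1*49)*(-245) = -497 + ((-120 - 55/121)/(-54 - 9/935) - 1*49)*(-245) = -497 + ((-120 - 55*1/121)/(-50499/935) - 49)*(-245) = -497 + ((-120 - 5/11)*(-935/50499) - 49)*(-245) = -497 + (-1325/11*(-935/50499) - 49)*(-245) = -497 + (112625/50499 - 49)*(-245) = -497 - 2361826/50499*(-245) = -497 + 578647370/50499 = 553549367/50499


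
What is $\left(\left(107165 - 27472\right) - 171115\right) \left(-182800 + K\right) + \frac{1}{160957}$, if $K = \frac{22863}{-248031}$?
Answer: $\frac{74131101279153161137}{4435813963} \approx 1.6712 \cdot 10^{10}$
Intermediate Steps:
$K = - \frac{7621}{82677}$ ($K = 22863 \left(- \frac{1}{248031}\right) = - \frac{7621}{82677} \approx -0.092178$)
$\left(\left(107165 - 27472\right) - 171115\right) \left(-182800 + K\right) + \frac{1}{160957} = \left(\left(107165 - 27472\right) - 171115\right) \left(-182800 - \frac{7621}{82677}\right) + \frac{1}{160957} = \left(79693 - 171115\right) \left(- \frac{15113363221}{82677}\right) + \frac{1}{160957} = \left(-91422\right) \left(- \frac{15113363221}{82677}\right) + \frac{1}{160957} = \frac{460564630796754}{27559} + \frac{1}{160957} = \frac{74131101279153161137}{4435813963}$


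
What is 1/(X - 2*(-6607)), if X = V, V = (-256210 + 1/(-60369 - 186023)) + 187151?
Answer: -246392/13759761241 ≈ -1.7907e-5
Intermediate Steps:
V = -17015585129/246392 (V = (-256210 + 1/(-246392)) + 187151 = (-256210 - 1/246392) + 187151 = -63128094321/246392 + 187151 = -17015585129/246392 ≈ -69059.)
X = -17015585129/246392 ≈ -69059.
1/(X - 2*(-6607)) = 1/(-17015585129/246392 - 2*(-6607)) = 1/(-17015585129/246392 + 13214) = 1/(-13759761241/246392) = -246392/13759761241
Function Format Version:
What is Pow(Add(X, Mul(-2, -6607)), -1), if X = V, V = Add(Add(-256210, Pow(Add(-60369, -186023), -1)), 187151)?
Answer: Rational(-246392, 13759761241) ≈ -1.7907e-5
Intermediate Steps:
V = Rational(-17015585129, 246392) (V = Add(Add(-256210, Pow(-246392, -1)), 187151) = Add(Add(-256210, Rational(-1, 246392)), 187151) = Add(Rational(-63128094321, 246392), 187151) = Rational(-17015585129, 246392) ≈ -69059.)
X = Rational(-17015585129, 246392) ≈ -69059.
Pow(Add(X, Mul(-2, -6607)), -1) = Pow(Add(Rational(-17015585129, 246392), Mul(-2, -6607)), -1) = Pow(Add(Rational(-17015585129, 246392), 13214), -1) = Pow(Rational(-13759761241, 246392), -1) = Rational(-246392, 13759761241)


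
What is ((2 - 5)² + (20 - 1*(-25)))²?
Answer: 2916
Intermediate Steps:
((2 - 5)² + (20 - 1*(-25)))² = ((-3)² + (20 + 25))² = (9 + 45)² = 54² = 2916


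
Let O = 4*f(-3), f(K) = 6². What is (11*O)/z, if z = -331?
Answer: -1584/331 ≈ -4.7855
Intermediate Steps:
f(K) = 36
O = 144 (O = 4*36 = 144)
(11*O)/z = (11*144)/(-331) = 1584*(-1/331) = -1584/331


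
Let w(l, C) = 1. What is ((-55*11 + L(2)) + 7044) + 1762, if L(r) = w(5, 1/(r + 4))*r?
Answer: 8203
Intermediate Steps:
L(r) = r (L(r) = 1*r = r)
((-55*11 + L(2)) + 7044) + 1762 = ((-55*11 + 2) + 7044) + 1762 = ((-605 + 2) + 7044) + 1762 = (-603 + 7044) + 1762 = 6441 + 1762 = 8203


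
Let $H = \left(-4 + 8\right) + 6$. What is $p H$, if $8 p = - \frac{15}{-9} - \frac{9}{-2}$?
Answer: $\frac{185}{24} \approx 7.7083$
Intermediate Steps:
$H = 10$ ($H = 4 + 6 = 10$)
$p = \frac{37}{48}$ ($p = \frac{- \frac{15}{-9} - \frac{9}{-2}}{8} = \frac{\left(-15\right) \left(- \frac{1}{9}\right) - - \frac{9}{2}}{8} = \frac{\frac{5}{3} + \frac{9}{2}}{8} = \frac{1}{8} \cdot \frac{37}{6} = \frac{37}{48} \approx 0.77083$)
$p H = \frac{37}{48} \cdot 10 = \frac{185}{24}$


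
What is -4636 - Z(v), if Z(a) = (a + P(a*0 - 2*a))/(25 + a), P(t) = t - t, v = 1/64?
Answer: -7422237/1601 ≈ -4636.0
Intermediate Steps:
v = 1/64 ≈ 0.015625
P(t) = 0
Z(a) = a/(25 + a) (Z(a) = (a + 0)/(25 + a) = a/(25 + a))
-4636 - Z(v) = -4636 - 1/(64*(25 + 1/64)) = -4636 - 1/(64*1601/64) = -4636 - 64/(64*1601) = -4636 - 1*1/1601 = -4636 - 1/1601 = -7422237/1601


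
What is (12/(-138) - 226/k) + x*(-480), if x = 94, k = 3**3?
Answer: -28024772/621 ≈ -45128.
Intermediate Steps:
k = 27
(12/(-138) - 226/k) + x*(-480) = (12/(-138) - 226/27) + 94*(-480) = (12*(-1/138) - 226*1/27) - 45120 = (-2/23 - 226/27) - 45120 = -5252/621 - 45120 = -28024772/621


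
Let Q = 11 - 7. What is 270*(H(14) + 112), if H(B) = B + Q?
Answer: 35100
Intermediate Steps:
Q = 4
H(B) = 4 + B (H(B) = B + 4 = 4 + B)
270*(H(14) + 112) = 270*((4 + 14) + 112) = 270*(18 + 112) = 270*130 = 35100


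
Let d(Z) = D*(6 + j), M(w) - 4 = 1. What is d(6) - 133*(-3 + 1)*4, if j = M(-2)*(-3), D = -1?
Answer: 1073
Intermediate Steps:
M(w) = 5 (M(w) = 4 + 1 = 5)
j = -15 (j = 5*(-3) = -15)
d(Z) = 9 (d(Z) = -(6 - 15) = -1*(-9) = 9)
d(6) - 133*(-3 + 1)*4 = 9 - 133*(-3 + 1)*4 = 9 - (-266)*4 = 9 - 133*(-8) = 9 + 1064 = 1073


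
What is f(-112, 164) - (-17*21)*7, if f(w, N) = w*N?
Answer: -15869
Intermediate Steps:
f(w, N) = N*w
f(-112, 164) - (-17*21)*7 = 164*(-112) - (-17*21)*7 = -18368 - (-357)*7 = -18368 - 1*(-2499) = -18368 + 2499 = -15869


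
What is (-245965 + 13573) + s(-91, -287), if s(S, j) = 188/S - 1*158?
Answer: -21162238/91 ≈ -2.3255e+5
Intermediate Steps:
s(S, j) = -158 + 188/S (s(S, j) = 188/S - 158 = -158 + 188/S)
(-245965 + 13573) + s(-91, -287) = (-245965 + 13573) + (-158 + 188/(-91)) = -232392 + (-158 + 188*(-1/91)) = -232392 + (-158 - 188/91) = -232392 - 14566/91 = -21162238/91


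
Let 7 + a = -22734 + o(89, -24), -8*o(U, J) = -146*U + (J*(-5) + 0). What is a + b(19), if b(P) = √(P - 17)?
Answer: -84527/4 + √2 ≈ -21130.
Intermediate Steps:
o(U, J) = 5*J/8 + 73*U/4 (o(U, J) = -(-146*U + (J*(-5) + 0))/8 = -(-146*U + (-5*J + 0))/8 = -(-146*U - 5*J)/8 = 5*J/8 + 73*U/4)
b(P) = √(-17 + P)
a = -84527/4 (a = -7 + (-22734 + ((5/8)*(-24) + (73/4)*89)) = -7 + (-22734 + (-15 + 6497/4)) = -7 + (-22734 + 6437/4) = -7 - 84499/4 = -84527/4 ≈ -21132.)
a + b(19) = -84527/4 + √(-17 + 19) = -84527/4 + √2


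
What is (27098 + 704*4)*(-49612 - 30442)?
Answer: -2394735356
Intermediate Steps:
(27098 + 704*4)*(-49612 - 30442) = (27098 + 2816)*(-80054) = 29914*(-80054) = -2394735356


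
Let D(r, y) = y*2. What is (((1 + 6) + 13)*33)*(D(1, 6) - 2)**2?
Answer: 66000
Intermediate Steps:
D(r, y) = 2*y
(((1 + 6) + 13)*33)*(D(1, 6) - 2)**2 = (((1 + 6) + 13)*33)*(2*6 - 2)**2 = ((7 + 13)*33)*(12 - 2)**2 = (20*33)*10**2 = 660*100 = 66000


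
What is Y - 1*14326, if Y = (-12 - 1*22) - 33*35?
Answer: -15515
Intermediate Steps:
Y = -1189 (Y = (-12 - 22) - 1155 = -34 - 1155 = -1189)
Y - 1*14326 = -1189 - 1*14326 = -1189 - 14326 = -15515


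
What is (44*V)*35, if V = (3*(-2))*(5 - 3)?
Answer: -18480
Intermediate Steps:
V = -12 (V = -6*2 = -12)
(44*V)*35 = (44*(-12))*35 = -528*35 = -18480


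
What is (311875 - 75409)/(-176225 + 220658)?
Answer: 26274/4937 ≈ 5.3219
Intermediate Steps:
(311875 - 75409)/(-176225 + 220658) = 236466/44433 = 236466*(1/44433) = 26274/4937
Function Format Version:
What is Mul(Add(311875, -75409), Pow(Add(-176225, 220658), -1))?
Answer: Rational(26274, 4937) ≈ 5.3219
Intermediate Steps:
Mul(Add(311875, -75409), Pow(Add(-176225, 220658), -1)) = Mul(236466, Pow(44433, -1)) = Mul(236466, Rational(1, 44433)) = Rational(26274, 4937)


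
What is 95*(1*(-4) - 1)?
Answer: -475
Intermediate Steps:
95*(1*(-4) - 1) = 95*(-4 - 1) = 95*(-5) = -475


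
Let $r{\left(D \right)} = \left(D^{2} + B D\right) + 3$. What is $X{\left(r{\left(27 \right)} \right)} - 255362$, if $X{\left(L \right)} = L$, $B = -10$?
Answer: $-254900$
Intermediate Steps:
$r{\left(D \right)} = 3 + D^{2} - 10 D$ ($r{\left(D \right)} = \left(D^{2} - 10 D\right) + 3 = 3 + D^{2} - 10 D$)
$X{\left(r{\left(27 \right)} \right)} - 255362 = \left(3 + 27^{2} - 270\right) - 255362 = \left(3 + 729 - 270\right) - 255362 = 462 - 255362 = -254900$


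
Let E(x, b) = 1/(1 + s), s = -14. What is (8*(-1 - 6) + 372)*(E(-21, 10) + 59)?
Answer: 242056/13 ≈ 18620.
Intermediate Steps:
E(x, b) = -1/13 (E(x, b) = 1/(1 - 14) = 1/(-13) = -1/13)
(8*(-1 - 6) + 372)*(E(-21, 10) + 59) = (8*(-1 - 6) + 372)*(-1/13 + 59) = (8*(-7) + 372)*(766/13) = (-56 + 372)*(766/13) = 316*(766/13) = 242056/13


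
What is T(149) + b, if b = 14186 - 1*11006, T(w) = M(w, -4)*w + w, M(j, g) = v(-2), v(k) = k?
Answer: 3031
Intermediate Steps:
M(j, g) = -2
T(w) = -w (T(w) = -2*w + w = -w)
b = 3180 (b = 14186 - 11006 = 3180)
T(149) + b = -1*149 + 3180 = -149 + 3180 = 3031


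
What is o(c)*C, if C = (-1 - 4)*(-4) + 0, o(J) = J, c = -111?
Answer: -2220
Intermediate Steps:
C = 20 (C = -5*(-4) + 0 = 20 + 0 = 20)
o(c)*C = -111*20 = -2220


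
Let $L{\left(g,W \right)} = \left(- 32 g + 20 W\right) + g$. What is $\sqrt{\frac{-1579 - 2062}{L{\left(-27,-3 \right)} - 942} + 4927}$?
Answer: $\frac{2 \sqrt{278385}}{15} \approx 70.35$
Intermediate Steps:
$L{\left(g,W \right)} = - 31 g + 20 W$
$\sqrt{\frac{-1579 - 2062}{L{\left(-27,-3 \right)} - 942} + 4927} = \sqrt{\frac{-1579 - 2062}{\left(\left(-31\right) \left(-27\right) + 20 \left(-3\right)\right) - 942} + 4927} = \sqrt{- \frac{3641}{\left(837 - 60\right) - 942} + 4927} = \sqrt{- \frac{3641}{777 - 942} + 4927} = \sqrt{- \frac{3641}{-165} + 4927} = \sqrt{\left(-3641\right) \left(- \frac{1}{165}\right) + 4927} = \sqrt{\frac{331}{15} + 4927} = \sqrt{\frac{74236}{15}} = \frac{2 \sqrt{278385}}{15}$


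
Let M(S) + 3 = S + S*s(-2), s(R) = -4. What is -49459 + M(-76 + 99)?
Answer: -49531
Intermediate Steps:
M(S) = -3 - 3*S (M(S) = -3 + (S + S*(-4)) = -3 + (S - 4*S) = -3 - 3*S)
-49459 + M(-76 + 99) = -49459 + (-3 - 3*(-76 + 99)) = -49459 + (-3 - 3*23) = -49459 + (-3 - 69) = -49459 - 72 = -49531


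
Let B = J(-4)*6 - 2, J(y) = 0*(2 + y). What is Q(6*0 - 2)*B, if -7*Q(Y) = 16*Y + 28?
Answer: -8/7 ≈ -1.1429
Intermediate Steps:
J(y) = 0
Q(Y) = -4 - 16*Y/7 (Q(Y) = -(16*Y + 28)/7 = -(28 + 16*Y)/7 = -4 - 16*Y/7)
B = -2 (B = 0*6 - 2 = 0 - 2 = -2)
Q(6*0 - 2)*B = (-4 - 16*(6*0 - 2)/7)*(-2) = (-4 - 16*(0 - 2)/7)*(-2) = (-4 - 16/7*(-2))*(-2) = (-4 + 32/7)*(-2) = (4/7)*(-2) = -8/7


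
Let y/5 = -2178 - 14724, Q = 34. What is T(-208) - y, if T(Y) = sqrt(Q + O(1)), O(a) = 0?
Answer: 84510 + sqrt(34) ≈ 84516.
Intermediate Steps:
T(Y) = sqrt(34) (T(Y) = sqrt(34 + 0) = sqrt(34))
y = -84510 (y = 5*(-2178 - 14724) = 5*(-16902) = -84510)
T(-208) - y = sqrt(34) - 1*(-84510) = sqrt(34) + 84510 = 84510 + sqrt(34)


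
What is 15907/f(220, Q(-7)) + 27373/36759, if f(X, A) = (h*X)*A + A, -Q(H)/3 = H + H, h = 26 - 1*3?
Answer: 2134395013/2604522186 ≈ 0.81950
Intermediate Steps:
h = 23 (h = 26 - 3 = 23)
Q(H) = -6*H (Q(H) = -3*(H + H) = -6*H)
f(X, A) = A + 23*A*X (f(X, A) = (23*X)*A + A = 23*A*X + A = A + 23*A*X)
15907/f(220, Q(-7)) + 27373/36759 = 15907/(((-6*(-7))*(1 + 23*220))) + 27373/36759 = 15907/((42*(1 + 5060))) + 27373*(1/36759) = 15907/((42*5061)) + 27373/36759 = 15907/212562 + 27373/36759 = 2134395013/2604522186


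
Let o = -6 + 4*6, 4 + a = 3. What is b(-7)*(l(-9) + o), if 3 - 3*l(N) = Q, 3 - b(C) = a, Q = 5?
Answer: 208/3 ≈ 69.333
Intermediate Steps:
a = -1 (a = -4 + 3 = -1)
b(C) = 4 (b(C) = 3 - 1*(-1) = 3 + 1 = 4)
l(N) = -⅔ (l(N) = 1 - ⅓*5 = 1 - 5/3 = -⅔)
o = 18 (o = -6 + 24 = 18)
b(-7)*(l(-9) + o) = 4*(-⅔ + 18) = 4*(52/3) = 208/3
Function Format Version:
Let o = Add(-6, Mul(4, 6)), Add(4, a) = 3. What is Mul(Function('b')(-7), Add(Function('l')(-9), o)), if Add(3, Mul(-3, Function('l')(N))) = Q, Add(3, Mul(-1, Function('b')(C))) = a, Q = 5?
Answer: Rational(208, 3) ≈ 69.333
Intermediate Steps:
a = -1 (a = Add(-4, 3) = -1)
Function('b')(C) = 4 (Function('b')(C) = Add(3, Mul(-1, -1)) = Add(3, 1) = 4)
Function('l')(N) = Rational(-2, 3) (Function('l')(N) = Add(1, Mul(Rational(-1, 3), 5)) = Add(1, Rational(-5, 3)) = Rational(-2, 3))
o = 18 (o = Add(-6, 24) = 18)
Mul(Function('b')(-7), Add(Function('l')(-9), o)) = Mul(4, Add(Rational(-2, 3), 18)) = Mul(4, Rational(52, 3)) = Rational(208, 3)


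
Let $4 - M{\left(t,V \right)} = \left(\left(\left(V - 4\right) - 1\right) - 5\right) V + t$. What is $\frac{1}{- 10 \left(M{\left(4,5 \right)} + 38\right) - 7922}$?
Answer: $- \frac{1}{8552} \approx -0.00011693$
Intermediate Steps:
$M{\left(t,V \right)} = 4 - t - V \left(-10 + V\right)$ ($M{\left(t,V \right)} = 4 - \left(\left(\left(\left(V - 4\right) - 1\right) - 5\right) V + t\right) = 4 - \left(\left(\left(\left(-4 + V\right) - 1\right) - 5\right) V + t\right) = 4 - \left(\left(\left(-5 + V\right) - 5\right) V + t\right) = 4 - \left(\left(-10 + V\right) V + t\right) = 4 - \left(V \left(-10 + V\right) + t\right) = 4 - \left(t + V \left(-10 + V\right)\right) = 4 - t - V \left(-10 + V\right)$)
$\frac{1}{- 10 \left(M{\left(4,5 \right)} + 38\right) - 7922} = \frac{1}{- 10 \left(\left(4 - 4 - 5^{2} + 10 \cdot 5\right) + 38\right) - 7922} = \frac{1}{- 10 \left(\left(4 - 4 - 25 + 50\right) + 38\right) - 7922} = \frac{1}{- 10 \left(25 + 38\right) - 7922} = \frac{1}{\left(-10\right) 63 - 7922} = \frac{1}{-630 - 7922} = \frac{1}{-8552} = - \frac{1}{8552}$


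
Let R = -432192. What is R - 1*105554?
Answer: -537746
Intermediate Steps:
R - 1*105554 = -432192 - 1*105554 = -432192 - 105554 = -537746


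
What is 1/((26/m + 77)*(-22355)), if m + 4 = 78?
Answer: -37/63980010 ≈ -5.7831e-7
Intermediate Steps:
m = 74 (m = -4 + 78 = 74)
1/((26/m + 77)*(-22355)) = 1/((26/74 + 77)*(-22355)) = -1/22355/(26*(1/74) + 77) = -1/22355/(13/37 + 77) = -1/22355/(2862/37) = (37/2862)*(-1/22355) = -37/63980010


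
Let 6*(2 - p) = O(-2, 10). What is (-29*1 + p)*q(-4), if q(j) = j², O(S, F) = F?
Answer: -1376/3 ≈ -458.67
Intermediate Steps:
p = ⅓ (p = 2 - ⅙*10 = 2 - 5/3 = ⅓ ≈ 0.33333)
(-29*1 + p)*q(-4) = (-29*1 + ⅓)*(-4)² = (-29 + ⅓)*16 = -86/3*16 = -1376/3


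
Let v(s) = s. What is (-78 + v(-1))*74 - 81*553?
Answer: -50639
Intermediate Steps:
(-78 + v(-1))*74 - 81*553 = (-78 - 1)*74 - 81*553 = -79*74 - 44793 = -5846 - 44793 = -50639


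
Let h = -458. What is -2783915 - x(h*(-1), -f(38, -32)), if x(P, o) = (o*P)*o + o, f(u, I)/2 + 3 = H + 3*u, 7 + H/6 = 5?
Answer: -20739149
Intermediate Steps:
H = -12 (H = -42 + 6*5 = -42 + 30 = -12)
f(u, I) = -30 + 6*u (f(u, I) = -6 + 2*(-12 + 3*u) = -6 + (-24 + 6*u) = -30 + 6*u)
x(P, o) = o + P*o**2 (x(P, o) = (P*o)*o + o = P*o**2 + o = o + P*o**2)
-2783915 - x(h*(-1), -f(38, -32)) = -2783915 - (-(-30 + 6*38))*(1 + (-458*(-1))*(-(-30 + 6*38))) = -2783915 - (-(-30 + 228))*(1 + 458*(-(-30 + 228))) = -2783915 - (-1*198)*(1 + 458*(-1*198)) = -2783915 - (-198)*(1 + 458*(-198)) = -2783915 - (-198)*(1 - 90684) = -2783915 - (-198)*(-90683) = -2783915 - 1*17955234 = -2783915 - 17955234 = -20739149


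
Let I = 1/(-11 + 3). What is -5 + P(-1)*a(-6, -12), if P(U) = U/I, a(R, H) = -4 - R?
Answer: 11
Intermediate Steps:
I = -⅛ (I = 1/(-8) = -⅛ ≈ -0.12500)
P(U) = -8*U (P(U) = U/(-⅛) = U*(-8) = -8*U)
-5 + P(-1)*a(-6, -12) = -5 + (-8*(-1))*(-4 - 1*(-6)) = -5 + 8*(-4 + 6) = -5 + 8*2 = -5 + 16 = 11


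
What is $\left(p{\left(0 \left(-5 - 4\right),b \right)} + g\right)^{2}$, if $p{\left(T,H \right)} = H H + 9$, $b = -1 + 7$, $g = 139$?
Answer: $33856$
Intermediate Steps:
$b = 6$
$p{\left(T,H \right)} = 9 + H^{2}$ ($p{\left(T,H \right)} = H^{2} + 9 = 9 + H^{2}$)
$\left(p{\left(0 \left(-5 - 4\right),b \right)} + g\right)^{2} = \left(\left(9 + 6^{2}\right) + 139\right)^{2} = \left(\left(9 + 36\right) + 139\right)^{2} = \left(45 + 139\right)^{2} = 184^{2} = 33856$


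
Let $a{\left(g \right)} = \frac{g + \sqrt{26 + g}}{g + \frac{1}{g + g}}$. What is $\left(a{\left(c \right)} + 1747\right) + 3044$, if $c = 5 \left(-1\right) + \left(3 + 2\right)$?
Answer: $4791$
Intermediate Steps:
$c = 0$ ($c = -5 + 5 = 0$)
$a{\left(g \right)} = \frac{g + \sqrt{26 + g}}{g + \frac{1}{2 g}}$
$\left(a{\left(c \right)} + 1747\right) + 3044 = \left(2 \cdot 0 \frac{1}{1 + 2 \cdot 0^{2}} \left(0 + \sqrt{26 + 0}\right) + 1747\right) + 3044 = \left(2 \cdot 0 \frac{1}{1 + 2 \cdot 0} \left(0 + \sqrt{26}\right) + 1747\right) + 3044 = \left(2 \cdot 0 \frac{1}{1 + 0} \sqrt{26} + 1747\right) + 3044 = \left(2 \cdot 0 \cdot 1^{-1} \sqrt{26} + 1747\right) + 3044 = \left(2 \cdot 0 \cdot 1 \sqrt{26} + 1747\right) + 3044 = \left(0 + 1747\right) + 3044 = 1747 + 3044 = 4791$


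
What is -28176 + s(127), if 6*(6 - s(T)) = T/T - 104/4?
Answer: -168995/6 ≈ -28166.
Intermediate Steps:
s(T) = 61/6 (s(T) = 6 - (T/T - 104/4)/6 = 6 - (1 - 104*1/4)/6 = 6 - (1 - 26)/6 = 6 - 1/6*(-25) = 6 + 25/6 = 61/6)
-28176 + s(127) = -28176 + 61/6 = -168995/6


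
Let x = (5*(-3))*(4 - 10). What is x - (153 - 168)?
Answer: 105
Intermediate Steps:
x = 90 (x = -15*(-6) = 90)
x - (153 - 168) = 90 - (153 - 168) = 90 - 1*(-15) = 90 + 15 = 105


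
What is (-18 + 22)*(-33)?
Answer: -132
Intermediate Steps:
(-18 + 22)*(-33) = 4*(-33) = -132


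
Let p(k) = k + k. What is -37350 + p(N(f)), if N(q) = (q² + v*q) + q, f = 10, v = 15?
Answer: -36830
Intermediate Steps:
N(q) = q² + 16*q (N(q) = (q² + 15*q) + q = q² + 16*q)
p(k) = 2*k
-37350 + p(N(f)) = -37350 + 2*(10*(16 + 10)) = -37350 + 2*(10*26) = -37350 + 2*260 = -37350 + 520 = -36830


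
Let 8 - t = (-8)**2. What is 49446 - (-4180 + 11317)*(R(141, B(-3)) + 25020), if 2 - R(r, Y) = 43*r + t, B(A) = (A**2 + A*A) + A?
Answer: -135660609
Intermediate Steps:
t = -56 (t = 8 - 1*(-8)**2 = 8 - 1*64 = 8 - 64 = -56)
B(A) = A + 2*A**2 (B(A) = (A**2 + A**2) + A = 2*A**2 + A = A + 2*A**2)
R(r, Y) = 58 - 43*r (R(r, Y) = 2 - (43*r - 56) = 2 - (-56 + 43*r) = 2 + (56 - 43*r) = 58 - 43*r)
49446 - (-4180 + 11317)*(R(141, B(-3)) + 25020) = 49446 - (-4180 + 11317)*((58 - 43*141) + 25020) = 49446 - 7137*((58 - 6063) + 25020) = 49446 - 7137*(-6005 + 25020) = 49446 - 7137*19015 = 49446 - 1*135710055 = 49446 - 135710055 = -135660609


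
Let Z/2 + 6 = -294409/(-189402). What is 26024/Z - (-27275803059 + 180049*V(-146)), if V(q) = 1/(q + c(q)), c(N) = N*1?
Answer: 6706161368869597223/245864876 ≈ 2.7276e+10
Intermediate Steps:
Z = -842003/94701 (Z = -12 + 2*(-294409/(-189402)) = -12 + 2*(-294409*(-1/189402)) = -12 + 2*(294409/189402) = -12 + 294409/94701 = -842003/94701 ≈ -8.8912)
c(N) = N
V(q) = 1/(2*q) (V(q) = 1/(q + q) = 1/(2*q))
26024/Z - (-27275803059 + 180049*V(-146)) = 26024/(-842003/94701) - 180049/(1/((1/2)/(-146) - 151491)) = 26024*(-94701/842003) - 180049/(1/((1/2)*(-1/146) - 151491)) = -2464498824/842003 - 180049/(1/(-1/292 - 151491)) = -2464498824/842003 - 180049/(1/(-44235373/292)) = -2464498824/842003 - 180049/(-292/44235373) = -2464498824/842003 - 180049*(-44235373/292) = -2464498824/842003 + 7964534673277/292 = 6706161368869597223/245864876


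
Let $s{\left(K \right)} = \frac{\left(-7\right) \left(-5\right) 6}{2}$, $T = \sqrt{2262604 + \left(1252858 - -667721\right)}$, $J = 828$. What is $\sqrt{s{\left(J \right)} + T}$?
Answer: $\sqrt{105 + \sqrt{4183183}} \approx 46.371$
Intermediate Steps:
$T = \sqrt{4183183}$ ($T = \sqrt{2262604 + \left(1252858 + 667721\right)} = \sqrt{2262604 + 1920579} = \sqrt{4183183} \approx 2045.3$)
$s{\left(K \right)} = 105$ ($s{\left(K \right)} = 35 \cdot 6 \cdot \frac{1}{2} = 210 \cdot \frac{1}{2} = 105$)
$\sqrt{s{\left(J \right)} + T} = \sqrt{105 + \sqrt{4183183}}$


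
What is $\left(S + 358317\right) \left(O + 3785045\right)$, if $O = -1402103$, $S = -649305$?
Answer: $-693407526696$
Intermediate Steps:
$\left(S + 358317\right) \left(O + 3785045\right) = \left(-649305 + 358317\right) \left(-1402103 + 3785045\right) = \left(-290988\right) 2382942 = -693407526696$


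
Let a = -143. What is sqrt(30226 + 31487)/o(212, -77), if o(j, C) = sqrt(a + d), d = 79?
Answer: -3*I*sqrt(6857)/8 ≈ -31.053*I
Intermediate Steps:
o(j, C) = 8*I (o(j, C) = sqrt(-143 + 79) = sqrt(-64) = 8*I)
sqrt(30226 + 31487)/o(212, -77) = sqrt(30226 + 31487)/((8*I)) = sqrt(61713)*(-I/8) = (3*sqrt(6857))*(-I/8) = -3*I*sqrt(6857)/8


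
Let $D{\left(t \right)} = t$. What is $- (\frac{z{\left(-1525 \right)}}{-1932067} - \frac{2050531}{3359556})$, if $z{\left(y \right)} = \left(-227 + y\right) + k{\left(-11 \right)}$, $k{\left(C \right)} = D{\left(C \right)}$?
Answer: $\frac{3955840380349}{6490887282252} \approx 0.60945$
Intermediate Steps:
$k{\left(C \right)} = C$
$z{\left(y \right)} = -238 + y$ ($z{\left(y \right)} = \left(-227 + y\right) - 11 = -238 + y$)
$- (\frac{z{\left(-1525 \right)}}{-1932067} - \frac{2050531}{3359556}) = - (\frac{-238 - 1525}{-1932067} - \frac{2050531}{3359556}) = - (\left(-1763\right) \left(- \frac{1}{1932067}\right) - \frac{2050531}{3359556}) = - (\frac{1763}{1932067} - \frac{2050531}{3359556}) = \left(-1\right) \left(- \frac{3955840380349}{6490887282252}\right) = \frac{3955840380349}{6490887282252}$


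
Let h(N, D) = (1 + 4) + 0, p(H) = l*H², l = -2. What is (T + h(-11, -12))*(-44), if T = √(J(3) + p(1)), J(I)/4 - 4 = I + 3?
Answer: -220 - 44*√38 ≈ -491.23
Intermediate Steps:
p(H) = -2*H²
J(I) = 28 + 4*I (J(I) = 16 + 4*(I + 3) = 16 + 4*(3 + I) = 16 + (12 + 4*I) = 28 + 4*I)
h(N, D) = 5 (h(N, D) = 5 + 0 = 5)
T = √38 (T = √((28 + 4*3) - 2*1²) = √((28 + 12) - 2*1) = √(40 - 2) = √38 ≈ 6.1644)
(T + h(-11, -12))*(-44) = (√38 + 5)*(-44) = (5 + √38)*(-44) = -220 - 44*√38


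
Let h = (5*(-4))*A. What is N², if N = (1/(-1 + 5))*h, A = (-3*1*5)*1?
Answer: 5625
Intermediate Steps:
A = -15 (A = -3*5*1 = -15*1 = -15)
h = 300 (h = (5*(-4))*(-15) = -20*(-15) = 300)
N = 75 (N = (1/(-1 + 5))*300 = (1/4)*300 = ((¼)*1)*300 = (¼)*300 = 75)
N² = 75² = 5625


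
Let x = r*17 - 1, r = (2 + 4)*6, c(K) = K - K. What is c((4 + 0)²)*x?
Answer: 0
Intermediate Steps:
c(K) = 0
r = 36 (r = 6*6 = 36)
x = 611 (x = 36*17 - 1 = 612 - 1 = 611)
c((4 + 0)²)*x = 0*611 = 0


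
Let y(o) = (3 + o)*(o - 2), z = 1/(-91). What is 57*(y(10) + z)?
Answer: 539391/91 ≈ 5927.4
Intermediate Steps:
z = -1/91 ≈ -0.010989
y(o) = (-2 + o)*(3 + o) (y(o) = (3 + o)*(-2 + o) = (-2 + o)*(3 + o))
57*(y(10) + z) = 57*((-6 + 10 + 10²) - 1/91) = 57*((-6 + 10 + 100) - 1/91) = 57*(104 - 1/91) = 57*(9463/91) = 539391/91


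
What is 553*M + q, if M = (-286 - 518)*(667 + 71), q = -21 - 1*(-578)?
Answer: -328123099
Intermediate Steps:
q = 557 (q = -21 + 578 = 557)
M = -593352 (M = -804*738 = -593352)
553*M + q = 553*(-593352) + 557 = -328123656 + 557 = -328123099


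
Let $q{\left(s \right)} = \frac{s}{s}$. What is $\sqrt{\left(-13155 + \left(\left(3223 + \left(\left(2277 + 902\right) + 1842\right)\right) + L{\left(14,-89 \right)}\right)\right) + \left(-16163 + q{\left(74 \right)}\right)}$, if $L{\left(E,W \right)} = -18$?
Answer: $i \sqrt{21091} \approx 145.23 i$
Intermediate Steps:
$q{\left(s \right)} = 1$
$\sqrt{\left(-13155 + \left(\left(3223 + \left(\left(2277 + 902\right) + 1842\right)\right) + L{\left(14,-89 \right)}\right)\right) + \left(-16163 + q{\left(74 \right)}\right)} = \sqrt{\left(-13155 + \left(\left(3223 + \left(\left(2277 + 902\right) + 1842\right)\right) - 18\right)\right) + \left(-16163 + 1\right)} = \sqrt{\left(-13155 + \left(\left(3223 + \left(3179 + 1842\right)\right) - 18\right)\right) - 16162} = \sqrt{\left(-13155 + \left(\left(3223 + 5021\right) - 18\right)\right) - 16162} = \sqrt{\left(-13155 + \left(8244 - 18\right)\right) - 16162} = \sqrt{\left(-13155 + 8226\right) - 16162} = \sqrt{-4929 - 16162} = \sqrt{-21091} = i \sqrt{21091}$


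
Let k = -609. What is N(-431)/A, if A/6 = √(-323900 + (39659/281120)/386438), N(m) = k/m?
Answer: -812*I*√59727469316204631310020015/15165606670064410971 ≈ -0.00041379*I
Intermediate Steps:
N(m) = -609/m
A = 3*I*√59727469316204631310020015/6789715660 (A = 6*√(-323900 + (39659/281120)/386438) = 6*√(-323900 + (39659*(1/281120))*(1/386438)) = 6*√(-323900 + (39659/281120)*(1/386438)) = 6*√(-323900 + 39659/108635450560) = 6*√(-35187022436344341/108635450560) = 6*(I*√59727469316204631310020015/13579431320) = 3*I*√59727469316204631310020015/6789715660 ≈ 3414.7*I)
N(-431)/A = (-609/(-431))/((3*I*√59727469316204631310020015/6789715660)) = (-609*(-1/431))*(-4*I*√59727469316204631310020015/105561067309033023) = 609*(-4*I*√59727469316204631310020015/105561067309033023)/431 = -812*I*√59727469316204631310020015/15165606670064410971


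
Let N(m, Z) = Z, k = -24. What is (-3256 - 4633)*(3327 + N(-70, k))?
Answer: -26057367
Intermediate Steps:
(-3256 - 4633)*(3327 + N(-70, k)) = (-3256 - 4633)*(3327 - 24) = -7889*3303 = -26057367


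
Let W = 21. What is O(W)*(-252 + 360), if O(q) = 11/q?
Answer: 396/7 ≈ 56.571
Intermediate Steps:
O(W)*(-252 + 360) = (11/21)*(-252 + 360) = (11*(1/21))*108 = (11/21)*108 = 396/7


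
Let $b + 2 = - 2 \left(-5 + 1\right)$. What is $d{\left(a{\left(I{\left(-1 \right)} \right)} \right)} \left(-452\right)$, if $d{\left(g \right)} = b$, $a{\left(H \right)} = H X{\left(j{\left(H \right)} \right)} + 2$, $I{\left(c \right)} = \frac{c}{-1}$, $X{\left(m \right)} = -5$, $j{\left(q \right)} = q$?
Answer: $-2712$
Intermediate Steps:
$I{\left(c \right)} = - c$ ($I{\left(c \right)} = c \left(-1\right) = - c$)
$a{\left(H \right)} = 2 - 5 H$ ($a{\left(H \right)} = H \left(-5\right) + 2 = - 5 H + 2 = 2 - 5 H$)
$b = 6$ ($b = -2 - 2 \left(-5 + 1\right) = -2 - -8 = -2 + 8 = 6$)
$d{\left(g \right)} = 6$
$d{\left(a{\left(I{\left(-1 \right)} \right)} \right)} \left(-452\right) = 6 \left(-452\right) = -2712$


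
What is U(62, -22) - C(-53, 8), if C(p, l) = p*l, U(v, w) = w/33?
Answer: 1270/3 ≈ 423.33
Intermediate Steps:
U(v, w) = w/33 (U(v, w) = w*(1/33) = w/33)
C(p, l) = l*p
U(62, -22) - C(-53, 8) = (1/33)*(-22) - 8*(-53) = -⅔ - 1*(-424) = -⅔ + 424 = 1270/3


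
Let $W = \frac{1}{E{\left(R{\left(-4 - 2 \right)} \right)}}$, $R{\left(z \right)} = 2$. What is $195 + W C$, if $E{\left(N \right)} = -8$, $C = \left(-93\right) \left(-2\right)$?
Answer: $\frac{687}{4} \approx 171.75$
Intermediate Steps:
$C = 186$
$W = - \frac{1}{8}$ ($W = \frac{1}{-8} = - \frac{1}{8} \approx -0.125$)
$195 + W C = 195 - \frac{93}{4} = \frac{687}{4}$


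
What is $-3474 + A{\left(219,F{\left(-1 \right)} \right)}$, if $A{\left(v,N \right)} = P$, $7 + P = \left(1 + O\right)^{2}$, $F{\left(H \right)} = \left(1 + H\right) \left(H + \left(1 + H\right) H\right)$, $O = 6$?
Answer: $-3432$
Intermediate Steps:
$F{\left(H \right)} = \left(1 + H\right) \left(H + H \left(1 + H\right)\right)$
$P = 42$ ($P = -7 + \left(1 + 6\right)^{2} = -7 + 7^{2} = -7 + 49 = 42$)
$A{\left(v,N \right)} = 42$
$-3474 + A{\left(219,F{\left(-1 \right)} \right)} = -3474 + 42 = -3432$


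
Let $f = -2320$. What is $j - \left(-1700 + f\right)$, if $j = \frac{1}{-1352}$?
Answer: $\frac{5435039}{1352} \approx 4020.0$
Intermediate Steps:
$j = - \frac{1}{1352} \approx -0.00073965$
$j - \left(-1700 + f\right) = - \frac{1}{1352} - \left(-1700 - 2320\right) = - \frac{1}{1352} - -4020 = - \frac{1}{1352} + 4020 = \frac{5435039}{1352}$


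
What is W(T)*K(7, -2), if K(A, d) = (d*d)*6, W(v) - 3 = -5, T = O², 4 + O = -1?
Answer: -48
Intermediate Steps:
O = -5 (O = -4 - 1 = -5)
T = 25 (T = (-5)² = 25)
W(v) = -2 (W(v) = 3 - 5 = -2)
K(A, d) = 6*d² (K(A, d) = d²*6 = 6*d²)
W(T)*K(7, -2) = -12*(-2)² = -12*4 = -2*24 = -48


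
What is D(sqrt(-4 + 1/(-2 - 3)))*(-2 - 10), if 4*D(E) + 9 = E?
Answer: 27 - 3*I*sqrt(105)/5 ≈ 27.0 - 6.1482*I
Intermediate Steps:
D(E) = -9/4 + E/4
D(sqrt(-4 + 1/(-2 - 3)))*(-2 - 10) = (-9/4 + sqrt(-4 + 1/(-2 - 3))/4)*(-2 - 10) = (-9/4 + sqrt(-4 + 1/(-5))/4)*(-12) = (-9/4 + sqrt(-4 - 1/5)/4)*(-12) = (-9/4 + sqrt(-21/5)/4)*(-12) = (-9/4 + (I*sqrt(105)/5)/4)*(-12) = (-9/4 + I*sqrt(105)/20)*(-12) = 27 - 3*I*sqrt(105)/5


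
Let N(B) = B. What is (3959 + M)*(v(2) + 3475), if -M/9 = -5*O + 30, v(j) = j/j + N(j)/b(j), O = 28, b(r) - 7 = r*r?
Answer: 189239862/11 ≈ 1.7204e+7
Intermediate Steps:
b(r) = 7 + r² (b(r) = 7 + r*r = 7 + r²)
v(j) = 1 + j/(7 + j²) (v(j) = j/j + j/(7 + j²) = 1 + j/(7 + j²))
M = 990 (M = -9*(-5*28 + 30) = -9*(-140 + 30) = -9*(-110) = 990)
(3959 + M)*(v(2) + 3475) = (3959 + 990)*((7 + 2 + 2²)/(7 + 2²) + 3475) = 4949*((7 + 2 + 4)/(7 + 4) + 3475) = 4949*(13/11 + 3475) = 4949*(38238/11) = 189239862/11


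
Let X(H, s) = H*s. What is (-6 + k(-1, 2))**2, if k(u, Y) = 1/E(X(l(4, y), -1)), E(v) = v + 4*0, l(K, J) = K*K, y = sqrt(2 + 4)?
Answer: 9409/256 ≈ 36.754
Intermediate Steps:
y = sqrt(6) ≈ 2.4495
l(K, J) = K**2
E(v) = v (E(v) = v + 0 = v)
k(u, Y) = -1/16 (k(u, Y) = 1/(4**2*(-1)) = 1/(16*(-1)) = 1/(-16) = -1/16)
(-6 + k(-1, 2))**2 = (-6 - 1/16)**2 = (-97/16)**2 = 9409/256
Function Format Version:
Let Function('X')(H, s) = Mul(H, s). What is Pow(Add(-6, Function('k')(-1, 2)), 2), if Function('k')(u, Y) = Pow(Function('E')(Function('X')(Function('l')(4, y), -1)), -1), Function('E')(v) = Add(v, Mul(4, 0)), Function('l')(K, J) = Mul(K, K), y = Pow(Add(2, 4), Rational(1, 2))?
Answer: Rational(9409, 256) ≈ 36.754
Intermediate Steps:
y = Pow(6, Rational(1, 2)) ≈ 2.4495
Function('l')(K, J) = Pow(K, 2)
Function('E')(v) = v (Function('E')(v) = Add(v, 0) = v)
Function('k')(u, Y) = Rational(-1, 16) (Function('k')(u, Y) = Pow(Mul(Pow(4, 2), -1), -1) = Pow(Mul(16, -1), -1) = Pow(-16, -1) = Rational(-1, 16))
Pow(Add(-6, Function('k')(-1, 2)), 2) = Pow(Add(-6, Rational(-1, 16)), 2) = Pow(Rational(-97, 16), 2) = Rational(9409, 256)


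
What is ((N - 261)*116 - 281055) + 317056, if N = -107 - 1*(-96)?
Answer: 4449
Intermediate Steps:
N = -11 (N = -107 + 96 = -11)
((N - 261)*116 - 281055) + 317056 = ((-11 - 261)*116 - 281055) + 317056 = (-272*116 - 281055) + 317056 = (-31552 - 281055) + 317056 = -312607 + 317056 = 4449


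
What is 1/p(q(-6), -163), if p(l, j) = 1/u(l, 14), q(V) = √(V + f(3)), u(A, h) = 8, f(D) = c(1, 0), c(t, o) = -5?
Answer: 8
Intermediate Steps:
f(D) = -5
q(V) = √(-5 + V) (q(V) = √(V - 5) = √(-5 + V))
p(l, j) = ⅛ (p(l, j) = 1/8 = ⅛)
1/p(q(-6), -163) = 1/(⅛) = 8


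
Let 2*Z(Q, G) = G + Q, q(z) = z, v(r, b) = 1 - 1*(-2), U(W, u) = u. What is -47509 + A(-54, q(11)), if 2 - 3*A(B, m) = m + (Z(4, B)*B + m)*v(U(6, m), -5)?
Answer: -48873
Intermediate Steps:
v(r, b) = 3 (v(r, b) = 1 + 2 = 3)
Z(Q, G) = G/2 + Q/2 (Z(Q, G) = (G + Q)/2 = G/2 + Q/2)
A(B, m) = 2/3 - 4*m/3 - B*(2 + B/2) (A(B, m) = 2/3 - (m + ((B/2 + (1/2)*4)*B + m)*3)/3 = 2/3 - (m + ((B/2 + 2)*B + m)*3)/3 = 2/3 - (m + ((2 + B/2)*B + m)*3)/3 = 2/3 - (m + (B*(2 + B/2) + m)*3)/3 = 2/3 - (m + (m + B*(2 + B/2))*3)/3 = 2/3 - (m + (3*m + 3*B*(2 + B/2)))/3 = 2/3 - (4*m + 3*B*(2 + B/2))/3 = 2/3 + (-4*m/3 - B*(2 + B/2)) = 2/3 - 4*m/3 - B*(2 + B/2))
-47509 + A(-54, q(11)) = -47509 + (2/3 - 4/3*11 - 1/2*(-54)*(4 - 54)) = -47509 + (2/3 - 44/3 - 1/2*(-54)*(-50)) = -47509 + (2/3 - 44/3 - 1350) = -47509 - 1364 = -48873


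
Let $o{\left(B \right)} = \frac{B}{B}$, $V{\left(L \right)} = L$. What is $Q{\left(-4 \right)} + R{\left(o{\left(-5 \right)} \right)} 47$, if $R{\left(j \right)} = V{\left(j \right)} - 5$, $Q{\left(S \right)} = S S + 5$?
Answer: $-167$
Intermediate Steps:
$Q{\left(S \right)} = 5 + S^{2}$ ($Q{\left(S \right)} = S^{2} + 5 = 5 + S^{2}$)
$o{\left(B \right)} = 1$
$R{\left(j \right)} = -5 + j$ ($R{\left(j \right)} = j - 5 = -5 + j$)
$Q{\left(-4 \right)} + R{\left(o{\left(-5 \right)} \right)} 47 = \left(5 + \left(-4\right)^{2}\right) + \left(-5 + 1\right) 47 = \left(5 + 16\right) - 188 = 21 - 188 = -167$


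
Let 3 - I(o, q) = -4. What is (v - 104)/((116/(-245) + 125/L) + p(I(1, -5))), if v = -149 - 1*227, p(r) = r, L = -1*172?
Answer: -20227200/244403 ≈ -82.762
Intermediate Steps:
L = -172
I(o, q) = 7 (I(o, q) = 3 - 1*(-4) = 3 + 4 = 7)
v = -376 (v = -149 - 227 = -376)
(v - 104)/((116/(-245) + 125/L) + p(I(1, -5))) = (-376 - 104)/((116/(-245) + 125/(-172)) + 7) = -480/((116*(-1/245) + 125*(-1/172)) + 7) = -480/((-116/245 - 125/172) + 7) = -480/(-50577/42140 + 7) = -480/244403/42140 = -480*42140/244403 = -20227200/244403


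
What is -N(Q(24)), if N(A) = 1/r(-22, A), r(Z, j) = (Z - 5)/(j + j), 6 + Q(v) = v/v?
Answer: -10/27 ≈ -0.37037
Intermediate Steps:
Q(v) = -5 (Q(v) = -6 + v/v = -6 + 1 = -5)
r(Z, j) = (-5 + Z)/(2*j) (r(Z, j) = (-5 + Z)/((2*j)) = (-5 + Z)*(1/(2*j)) = (-5 + Z)/(2*j))
N(A) = -2*A/27 (N(A) = 1/((-5 - 22)/(2*A)) = 1/((½)*(-27)/A) = 1/(-27/(2*A)) = -2*A/27)
-N(Q(24)) = -(-2)*(-5)/27 = -1*10/27 = -10/27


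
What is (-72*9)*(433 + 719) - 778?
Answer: -747274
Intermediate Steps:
(-72*9)*(433 + 719) - 778 = -12*54*1152 - 778 = -648*1152 - 778 = -746496 - 778 = -747274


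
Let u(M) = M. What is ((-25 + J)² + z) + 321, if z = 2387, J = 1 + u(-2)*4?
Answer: 3732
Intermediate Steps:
J = -7 (J = 1 - 2*4 = 1 - 8 = -7)
((-25 + J)² + z) + 321 = ((-25 - 7)² + 2387) + 321 = ((-32)² + 2387) + 321 = (1024 + 2387) + 321 = 3411 + 321 = 3732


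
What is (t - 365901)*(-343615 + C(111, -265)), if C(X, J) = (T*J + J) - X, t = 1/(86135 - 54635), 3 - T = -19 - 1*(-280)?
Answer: 3176774984635879/31500 ≈ 1.0085e+11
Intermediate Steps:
T = -258 (T = 3 - (-19 - 1*(-280)) = 3 - (-19 + 280) = 3 - 1*261 = 3 - 261 = -258)
t = 1/31500 ≈ 3.1746e-5
C(X, J) = -X - 257*J (C(X, J) = (-258*J + J) - X = -257*J - X = -X - 257*J)
(t - 365901)*(-343615 + C(111, -265)) = (1/31500 - 365901)*(-343615 + (-1*111 - 257*(-265))) = -11525881499*(-343615 + (-111 + 68105))/31500 = -11525881499*(-343615 + 67994)/31500 = -11525881499/31500*(-275621) = 3176774984635879/31500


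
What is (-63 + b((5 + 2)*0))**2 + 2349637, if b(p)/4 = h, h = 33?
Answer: 2354398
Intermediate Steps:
b(p) = 132 (b(p) = 4*33 = 132)
(-63 + b((5 + 2)*0))**2 + 2349637 = (-63 + 132)**2 + 2349637 = 69**2 + 2349637 = 4761 + 2349637 = 2354398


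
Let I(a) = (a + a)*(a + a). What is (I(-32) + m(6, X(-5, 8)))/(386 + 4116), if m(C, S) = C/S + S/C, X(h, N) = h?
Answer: 122819/135060 ≈ 0.90937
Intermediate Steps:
I(a) = 4*a² (I(a) = (2*a)*(2*a) = 4*a²)
(I(-32) + m(6, X(-5, 8)))/(386 + 4116) = (4*(-32)² + (6/(-5) - 5/6))/(386 + 4116) = (4*1024 + (6*(-⅕) - 5*⅙))/4502 = (4096 + (-6/5 - ⅚))*(1/4502) = (4096 - 61/30)*(1/4502) = (122819/30)*(1/4502) = 122819/135060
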